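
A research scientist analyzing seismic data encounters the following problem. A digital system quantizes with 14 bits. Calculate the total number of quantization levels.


Number of quantization levels = 2^N
= 2^14
= 16384

16384


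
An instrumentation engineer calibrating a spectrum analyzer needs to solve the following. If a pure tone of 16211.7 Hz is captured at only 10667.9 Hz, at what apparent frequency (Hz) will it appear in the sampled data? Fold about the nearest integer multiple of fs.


Compute the nearest integer multiple of fs to the signal:
n = round(16211.7 / 10667.9) = 2
f_alias = |16211.7 - 2 * 10667.9|
        = |16211.7 - 21335.8|
        = 5124.1 Hz

5124.1


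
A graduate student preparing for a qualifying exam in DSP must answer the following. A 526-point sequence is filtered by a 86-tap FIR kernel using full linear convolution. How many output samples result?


Linear convolution output length:
L = N + M - 1
  = 526 + 86 - 1
  = 611 samples

611


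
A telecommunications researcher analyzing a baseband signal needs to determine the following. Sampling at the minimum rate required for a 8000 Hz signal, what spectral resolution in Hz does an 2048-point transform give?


Step 1 — Nyquist sampling rate:
fs = 2 * fmax = 2 * 8000 = 16000 Hz

Step 2 — DFT bin spacing:
df = fs / N = 16000 / 2048 = 7.8125 Hz

7.8125 Hz


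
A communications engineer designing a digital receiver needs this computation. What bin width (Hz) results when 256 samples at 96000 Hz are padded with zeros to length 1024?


Frequency resolution after zero-padding:
N_padded = 256 * 4 = 1024
df = fs / N_padded
   = 96000 / 1024
   = 93.75 Hz

93.75 Hz


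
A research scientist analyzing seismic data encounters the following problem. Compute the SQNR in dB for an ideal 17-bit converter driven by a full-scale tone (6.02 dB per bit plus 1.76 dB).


Theoretical SNR for a full-scale sinusoid:
SNR = 6.02 * N + 1.76
    = 6.02 * 17 + 1.76
    = 102.34 + 1.76
    = 104.1 dB

104.1 dB


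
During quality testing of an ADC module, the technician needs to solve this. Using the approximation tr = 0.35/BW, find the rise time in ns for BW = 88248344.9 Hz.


Rise time from bandwidth relationship:
tr = 0.35 / BW
   = 0.35 / 88248344.9
   = 3.966080048e-09 s
   = 3.9661 ns

3.9661 ns


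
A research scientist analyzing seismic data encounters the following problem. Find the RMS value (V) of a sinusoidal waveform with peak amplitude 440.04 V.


RMS voltage for a sinusoidal waveform:
V_rms = V_peak / sqrt(2)
      = 440.04 / 1.414214
      = 311.155 V

311.155 V


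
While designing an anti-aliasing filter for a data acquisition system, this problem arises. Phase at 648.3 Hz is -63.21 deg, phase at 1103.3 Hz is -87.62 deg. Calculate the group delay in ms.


Group delay from phase difference:
tau = -d(phi)/d(omega)
d(phi) = -24.41 deg = -0.426035 rad
d(omega) = 2*pi*(1103.3 - 648.3) = 2858.8493 rad/s
tau = -(-0.426035) / 2858.8493
    = 0.149 ms

0.149 ms


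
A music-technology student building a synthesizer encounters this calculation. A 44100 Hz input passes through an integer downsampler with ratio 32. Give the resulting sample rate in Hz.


Decimation reduces the sample rate:
fs_out = fs_in / M
       = 44100 / 32
       = 1378.125 Hz

1378.125 Hz


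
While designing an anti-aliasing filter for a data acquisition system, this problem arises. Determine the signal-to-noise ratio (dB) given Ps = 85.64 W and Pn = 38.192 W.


SNR in decibels:
SNR = 10 * log10(Ps / Pn)
    = 10 * log10(85.64 / 38.192)
    = 10 * log10(2.2424)
    = 10 * 0.3507
    = 3.51 dB

3.51 dB


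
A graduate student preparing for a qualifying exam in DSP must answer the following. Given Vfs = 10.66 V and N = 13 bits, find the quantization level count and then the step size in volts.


Step 1 — number of quantization levels:
L = 2^N = 2^13 = 8192

Step 2 — LSB step size:
delta = Vfs / L
      = 10.66 / 8192
      = 0.00130127 V

Levels = 8192; step size = 0.00130127 V


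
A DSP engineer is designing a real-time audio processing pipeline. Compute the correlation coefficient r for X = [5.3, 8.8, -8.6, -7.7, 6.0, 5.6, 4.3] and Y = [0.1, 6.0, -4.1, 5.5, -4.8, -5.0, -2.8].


Pearson correlation coefficient (population):
r = cov(X,Y) / (std(X) * std(Y))
Mean X = 1.9571, Mean Y = -0.7286
Cov(X,Y) = -1.802653
Std(X) = 6.522676, Std(Y) = 4.395359
r = -0.0629

-0.0629


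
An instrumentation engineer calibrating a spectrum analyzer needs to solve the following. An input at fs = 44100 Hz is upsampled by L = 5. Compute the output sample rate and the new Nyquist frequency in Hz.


Step 1 — output sample rate after interpolation by L:
fs_out = L * fs_in = 5 * 44100 = 220500 Hz

Step 2 — Nyquist frequency of the output stream:
f_Nyq = fs_out / 2 = 220500 / 2 = 110250.0 Hz

fs_out = 220500 Hz; f_Nyquist = 110250.0 Hz


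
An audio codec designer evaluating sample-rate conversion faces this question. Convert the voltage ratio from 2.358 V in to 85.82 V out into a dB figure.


Voltage gain in dB:
G = 20 * log10(Vout / Vin)
  = 20 * log10(85.82 / 2.358)
  = 20 * log10(36.39525)
  = 20 * 1.561045
  = 31.22 dB

31.22 dB


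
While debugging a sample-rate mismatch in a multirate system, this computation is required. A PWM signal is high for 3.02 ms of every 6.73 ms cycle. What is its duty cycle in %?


Duty cycle as a percentage:
DC = (t_on / T) * 100
   = (3.02 / 6.73) * 100
   = 0.448737 * 100
   = 44.87 %

44.87 %


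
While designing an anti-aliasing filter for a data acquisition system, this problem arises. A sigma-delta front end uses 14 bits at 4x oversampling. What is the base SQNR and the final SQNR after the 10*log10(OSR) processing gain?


Step 1 — baseline SQNR at Nyquist:
SQNR_base = 6.02*N + 1.76
          = 6.02*14 + 1.76
          = 86.04 dB

Step 2 — oversampling processing gain:
G = 10*log10(OSR) = 10*log10(4) = 6.02 dB

Step 3 — total:
SQNR_total = 86.04 + 6.02 = 92.06 dB

Base SQNR = 86.04 dB; oversampled SQNR = 92.06 dB


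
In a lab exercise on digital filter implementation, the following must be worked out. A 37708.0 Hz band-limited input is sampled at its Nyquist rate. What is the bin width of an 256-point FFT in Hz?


Step 1 — Nyquist sampling rate:
fs = 2 * fmax = 2 * 37708.0 = 75416.0 Hz

Step 2 — DFT bin spacing:
df = fs / N = 75416.0 / 256 = 294.5938 Hz

294.5938 Hz


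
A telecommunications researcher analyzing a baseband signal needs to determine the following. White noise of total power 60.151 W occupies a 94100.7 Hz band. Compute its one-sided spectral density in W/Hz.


Power spectral density:
PSD = P / BW
    = 60.151 / 94100.7
    = 0.00063922 W/Hz

0.00063922 W/Hz


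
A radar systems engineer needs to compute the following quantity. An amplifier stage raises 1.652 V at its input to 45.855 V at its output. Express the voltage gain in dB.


Voltage gain in dB:
G = 20 * log10(Vout / Vin)
  = 20 * log10(45.855 / 1.652)
  = 20 * log10(27.757264)
  = 20 * 1.443377
  = 28.87 dB

28.87 dB


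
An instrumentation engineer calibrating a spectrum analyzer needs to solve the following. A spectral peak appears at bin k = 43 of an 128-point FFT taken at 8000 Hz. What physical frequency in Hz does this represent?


Frequency of DFT bin k:
f_k = k * fs / N
    = 43 * 8000 / 128
    = 344000 / 128
    = 2687.5 Hz

2687.5 Hz


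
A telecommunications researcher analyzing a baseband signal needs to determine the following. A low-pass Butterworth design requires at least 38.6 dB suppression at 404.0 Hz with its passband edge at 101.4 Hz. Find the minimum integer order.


Butterworth filter order formula:
n = log10(10^(A/10) - 1) / (2 * log10(f_stop/f_pass))
10^(38.6/10) - 1 = 7243.3596
f_stop/f_pass = 404.0 / 101.4 = 3.9842
n = 3.2148 -> ceil = 4

4


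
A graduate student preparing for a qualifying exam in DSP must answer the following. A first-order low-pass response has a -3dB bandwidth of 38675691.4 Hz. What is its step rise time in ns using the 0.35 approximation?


Rise time from bandwidth relationship:
tr = 0.35 / BW
   = 0.35 / 38675691.4
   = 9.049611974e-09 s
   = 9.0496 ns

9.0496 ns


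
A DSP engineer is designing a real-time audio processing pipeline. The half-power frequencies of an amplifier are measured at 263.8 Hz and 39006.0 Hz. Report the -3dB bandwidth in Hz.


Bandwidth is the difference of -3dB frequencies:
BW = f_high - f_low
   = 39006.0 - 263.8
   = 38742.2 Hz

38742.2 Hz


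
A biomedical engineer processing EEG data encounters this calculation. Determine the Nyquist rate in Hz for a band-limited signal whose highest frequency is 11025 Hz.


The Nyquist rate is twice the maximum frequency component.
fs_min = 2 * fmax
      = 2 * 11025
      = 22050 Hz

22050


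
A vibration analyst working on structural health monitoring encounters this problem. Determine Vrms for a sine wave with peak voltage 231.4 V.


RMS voltage for a sinusoidal waveform:
V_rms = V_peak / sqrt(2)
      = 231.4 / 1.414214
      = 163.625 V

163.625 V


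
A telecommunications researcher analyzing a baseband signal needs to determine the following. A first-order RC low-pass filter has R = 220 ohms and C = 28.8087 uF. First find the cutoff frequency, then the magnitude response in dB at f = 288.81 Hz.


Step 1 — cutoff frequency:
fc = 1 / (2*pi*R*C)
C = 28.8087 uF = 2.88087e-05 F
fc = 1 / (2*pi*220*2.88087e-05)
   = 25.1116 Hz

Step 2 — magnitude at f = 288.81 Hz:
|H(f)| = 1 / sqrt(1 + (f/fc)^2)
f/fc = 288.81 / 25.1116 = 11.501059
|H| = 1 / sqrt(1 + 132.274358) = 0.0866217
|H|_dB = 20*log10(0.0866217) = -21.25 dB

fc = 25.1116 Hz; |H(288.81 Hz)| = -21.25 dB


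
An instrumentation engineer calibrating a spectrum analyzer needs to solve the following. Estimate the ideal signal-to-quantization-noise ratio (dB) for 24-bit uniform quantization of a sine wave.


Theoretical SNR for a full-scale sinusoid:
SNR = 6.02 * N + 1.76
    = 6.02 * 24 + 1.76
    = 144.48 + 1.76
    = 146.24 dB

146.24 dB


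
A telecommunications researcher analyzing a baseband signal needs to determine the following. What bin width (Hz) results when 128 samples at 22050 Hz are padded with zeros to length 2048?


Frequency resolution after zero-padding:
N_padded = 128 * 16 = 2048
df = fs / N_padded
   = 22050 / 2048
   = 10.7666 Hz

10.7666 Hz


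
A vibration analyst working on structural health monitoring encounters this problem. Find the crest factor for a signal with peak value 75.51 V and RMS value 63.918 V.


Crest factor is the ratio of peak to RMS:
CF = V_peak / V_rms
   = 75.51 / 63.918
   = 1.1814

1.1814


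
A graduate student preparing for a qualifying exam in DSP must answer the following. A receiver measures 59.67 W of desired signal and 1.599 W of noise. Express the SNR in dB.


SNR in decibels:
SNR = 10 * log10(Ps / Pn)
    = 10 * log10(59.67 / 1.599)
    = 10 * log10(37.3171)
    = 10 * 1.5719
    = 15.72 dB

15.72 dB


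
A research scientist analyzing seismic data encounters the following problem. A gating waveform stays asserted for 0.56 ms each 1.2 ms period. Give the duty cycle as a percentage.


Duty cycle as a percentage:
DC = (t_on / T) * 100
   = (0.56 / 1.2) * 100
   = 0.466667 * 100
   = 46.67 %

46.67 %


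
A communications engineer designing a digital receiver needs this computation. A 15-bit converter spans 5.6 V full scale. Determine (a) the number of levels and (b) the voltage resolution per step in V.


Step 1 — number of quantization levels:
L = 2^N = 2^15 = 32768

Step 2 — LSB step size:
delta = Vfs / L
      = 5.6 / 32768
      = 0.0001709 V

Levels = 32768; step size = 0.0001709 V


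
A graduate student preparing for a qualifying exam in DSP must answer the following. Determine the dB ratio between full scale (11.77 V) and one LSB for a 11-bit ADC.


Dynamic range from full-scale to LSB:
V_min = V_max / 2^bits = 11.77 / 2^11
DR = 20 * log10(V_max / V_min)
   = 20 * log10(2^11)
   = 20 * 11 * log10(2)
   = 66.23 dB

66.23 dB


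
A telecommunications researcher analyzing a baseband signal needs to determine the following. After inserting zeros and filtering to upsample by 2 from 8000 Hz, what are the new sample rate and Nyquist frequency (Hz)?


Step 1 — output sample rate after interpolation by L:
fs_out = L * fs_in = 2 * 8000 = 16000 Hz

Step 2 — Nyquist frequency of the output stream:
f_Nyq = fs_out / 2 = 16000 / 2 = 8000.0 Hz

fs_out = 16000 Hz; f_Nyquist = 8000.0 Hz


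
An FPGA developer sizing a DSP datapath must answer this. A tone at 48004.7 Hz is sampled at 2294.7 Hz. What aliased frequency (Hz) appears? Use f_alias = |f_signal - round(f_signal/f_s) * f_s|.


Compute the nearest integer multiple of fs to the signal:
n = round(48004.7 / 2294.7) = 21
f_alias = |48004.7 - 21 * 2294.7|
        = |48004.7 - 48188.7|
        = 184.0 Hz

184.0


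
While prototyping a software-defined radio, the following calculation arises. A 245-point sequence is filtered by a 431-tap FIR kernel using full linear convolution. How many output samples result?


Linear convolution output length:
L = N + M - 1
  = 245 + 431 - 1
  = 675 samples

675


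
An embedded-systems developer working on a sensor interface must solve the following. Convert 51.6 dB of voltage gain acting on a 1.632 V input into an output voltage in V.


Output voltage from dB gain:
V_out = V_in * 10^(gain_dB / 20)
      = 1.632 * 10^(51.6 / 20)
      = 1.632 * 380.189396
      = 620.4691 V

620.4691 V


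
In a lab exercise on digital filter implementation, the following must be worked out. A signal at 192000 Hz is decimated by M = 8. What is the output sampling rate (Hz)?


Decimation reduces the sample rate:
fs_out = fs_in / M
       = 192000 / 8
       = 24000.0 Hz

24000.0 Hz


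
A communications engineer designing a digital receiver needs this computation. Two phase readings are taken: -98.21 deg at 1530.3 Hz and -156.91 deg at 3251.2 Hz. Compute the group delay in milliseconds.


Group delay from phase difference:
tau = -d(phi)/d(omega)
d(phi) = -58.7 deg = -1.024508 rad
d(omega) = 2*pi*(3251.2 - 1530.3) = 10812.7336 rad/s
tau = -(-1.024508) / 10812.7336
    = 0.0948 ms

0.0948 ms


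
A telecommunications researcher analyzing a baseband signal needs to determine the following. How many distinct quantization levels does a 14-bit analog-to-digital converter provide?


Number of quantization levels = 2^N
= 2^14
= 16384

16384


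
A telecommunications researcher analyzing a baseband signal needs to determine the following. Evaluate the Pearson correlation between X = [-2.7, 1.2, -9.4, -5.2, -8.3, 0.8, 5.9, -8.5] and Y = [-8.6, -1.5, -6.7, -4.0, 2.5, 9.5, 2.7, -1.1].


Pearson correlation coefficient (population):
r = cov(X,Y) / (std(X) * std(Y))
Mean X = -3.275, Mean Y = -0.9
Cov(X,Y) = 11.71875
Std(X) = 5.183085, Std(Y) = 5.427016
r = 0.4166

0.4166


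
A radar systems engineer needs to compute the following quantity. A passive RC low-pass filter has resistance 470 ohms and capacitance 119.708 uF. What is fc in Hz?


Cutoff frequency of a first-order RC filter:
fc = 1 / (2 * pi * R * C)
C = 119.708 uF = 0.000119708 F
fc = 1 / (2 * pi * 470 * 0.000119708)
   = 1 / 0.35350934697337
   = 2.82878 Hz

2.82878 Hz


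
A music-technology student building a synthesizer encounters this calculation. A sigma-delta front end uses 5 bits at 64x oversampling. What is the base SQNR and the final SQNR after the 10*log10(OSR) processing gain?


Step 1 — baseline SQNR at Nyquist:
SQNR_base = 6.02*N + 1.76
          = 6.02*5 + 1.76
          = 31.86 dB

Step 2 — oversampling processing gain:
G = 10*log10(OSR) = 10*log10(64) = 18.06 dB

Step 3 — total:
SQNR_total = 31.86 + 18.06 = 49.92 dB

Base SQNR = 31.86 dB; oversampled SQNR = 49.92 dB


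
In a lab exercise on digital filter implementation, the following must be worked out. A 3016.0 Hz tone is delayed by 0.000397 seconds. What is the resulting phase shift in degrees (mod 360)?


Phase shift from frequency and time delay:
phi = 360 * f * t_delay
    = 360 * 3016.0 * 0.000397
    = 431.05 degrees
    mod 360 = 71.05 degrees

71.05 degrees


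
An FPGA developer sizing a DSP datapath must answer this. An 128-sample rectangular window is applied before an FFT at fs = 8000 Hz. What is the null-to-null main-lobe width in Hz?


Main lobe width for a rectangular window:
Width = 2 * fs / N
      = 2 * 8000 / 128
      = 16000 / 128
      = 125.0 Hz

125.0 Hz


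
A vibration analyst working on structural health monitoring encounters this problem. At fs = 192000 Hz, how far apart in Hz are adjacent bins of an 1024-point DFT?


DFT frequency resolution:
df = fs / N
   = 192000 / 1024
   = 187.5 Hz

187.5 Hz


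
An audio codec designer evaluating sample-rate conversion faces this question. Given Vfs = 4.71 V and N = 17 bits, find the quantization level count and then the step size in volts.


Step 1 — number of quantization levels:
L = 2^N = 2^17 = 131072

Step 2 — LSB step size:
delta = Vfs / L
      = 4.71 / 131072
      = 3.593e-05 V

Levels = 131072; step size = 3.593e-05 V


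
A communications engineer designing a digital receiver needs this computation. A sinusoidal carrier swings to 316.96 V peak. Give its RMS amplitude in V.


RMS voltage for a sinusoidal waveform:
V_rms = V_peak / sqrt(2)
      = 316.96 / 1.414214
      = 224.125 V

224.125 V


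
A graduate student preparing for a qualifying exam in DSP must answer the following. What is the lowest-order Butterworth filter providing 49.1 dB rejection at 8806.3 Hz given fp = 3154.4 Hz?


Butterworth filter order formula:
n = log10(10^(A/10) - 1) / (2 * log10(f_stop/f_pass))
10^(49.1/10) - 1 = 81282.0516
f_stop/f_pass = 8806.3 / 3154.4 = 2.7918
n = 5.506 -> ceil = 6

6


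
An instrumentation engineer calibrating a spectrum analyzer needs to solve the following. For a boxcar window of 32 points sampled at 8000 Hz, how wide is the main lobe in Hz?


Main lobe width for a rectangular window:
Width = 2 * fs / N
      = 2 * 8000 / 32
      = 16000 / 32
      = 500.0 Hz

500.0 Hz


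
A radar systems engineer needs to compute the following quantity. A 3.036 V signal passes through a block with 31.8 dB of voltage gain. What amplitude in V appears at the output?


Output voltage from dB gain:
V_out = V_in * 10^(gain_dB / 20)
      = 3.036 * 10^(31.8 / 20)
      = 3.036 * 38.904514
      = 118.1141 V

118.1141 V


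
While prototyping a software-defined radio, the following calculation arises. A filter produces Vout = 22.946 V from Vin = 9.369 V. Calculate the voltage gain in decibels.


Voltage gain in dB:
G = 20 * log10(Vout / Vin)
  = 20 * log10(22.946 / 9.369)
  = 20 * log10(2.449141)
  = 20 * 0.389014
  = 7.78 dB

7.78 dB


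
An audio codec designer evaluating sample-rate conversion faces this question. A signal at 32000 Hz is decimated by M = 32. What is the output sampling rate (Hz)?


Decimation reduces the sample rate:
fs_out = fs_in / M
       = 32000 / 32
       = 1000.0 Hz

1000.0 Hz


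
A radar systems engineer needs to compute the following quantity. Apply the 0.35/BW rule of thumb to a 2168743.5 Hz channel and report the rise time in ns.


Rise time from bandwidth relationship:
tr = 0.35 / BW
   = 0.35 / 2168743.5
   = 1.61383769e-07 s
   = 161.3838 ns

161.3838 ns


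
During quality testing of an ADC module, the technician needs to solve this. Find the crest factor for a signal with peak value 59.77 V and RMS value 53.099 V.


Crest factor is the ratio of peak to RMS:
CF = V_peak / V_rms
   = 59.77 / 53.099
   = 1.1256

1.1256


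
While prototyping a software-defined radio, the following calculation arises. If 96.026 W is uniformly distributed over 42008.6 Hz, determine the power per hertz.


Power spectral density:
PSD = P / BW
    = 96.026 / 42008.6
    = 0.00228587 W/Hz

0.00228587 W/Hz


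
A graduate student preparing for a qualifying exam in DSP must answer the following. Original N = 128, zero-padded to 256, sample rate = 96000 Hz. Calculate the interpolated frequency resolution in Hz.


Frequency resolution after zero-padding:
N_padded = 128 * 2 = 256
df = fs / N_padded
   = 96000 / 256
   = 375.0 Hz

375.0 Hz


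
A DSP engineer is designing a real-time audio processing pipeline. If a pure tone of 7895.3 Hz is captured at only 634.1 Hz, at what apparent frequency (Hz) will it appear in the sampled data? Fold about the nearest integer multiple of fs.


Compute the nearest integer multiple of fs to the signal:
n = round(7895.3 / 634.1) = 12
f_alias = |7895.3 - 12 * 634.1|
        = |7895.3 - 7609.2|
        = 286.1 Hz

286.1


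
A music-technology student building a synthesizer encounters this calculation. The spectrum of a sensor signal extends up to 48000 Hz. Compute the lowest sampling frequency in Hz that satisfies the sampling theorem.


The Nyquist rate is twice the maximum frequency component.
fs_min = 2 * fmax
      = 2 * 48000
      = 96000 Hz

96000


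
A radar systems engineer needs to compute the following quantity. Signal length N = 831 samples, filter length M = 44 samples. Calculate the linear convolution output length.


Linear convolution output length:
L = N + M - 1
  = 831 + 44 - 1
  = 874 samples

874


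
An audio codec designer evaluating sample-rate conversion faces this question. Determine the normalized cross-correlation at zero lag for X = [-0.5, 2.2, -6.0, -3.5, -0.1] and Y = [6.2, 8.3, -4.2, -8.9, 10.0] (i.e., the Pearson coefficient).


Pearson correlation coefficient (population):
r = cov(X,Y) / (std(X) * std(Y))
Mean X = -1.58, Mean Y = 2.28
Cov(X,Y) = 17.7044
Std(X) = 2.858951, Std(Y) = 7.459062
r = 0.8302

0.8302


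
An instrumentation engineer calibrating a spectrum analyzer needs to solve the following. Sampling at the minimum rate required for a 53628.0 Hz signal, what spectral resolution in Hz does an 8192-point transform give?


Step 1 — Nyquist sampling rate:
fs = 2 * fmax = 2 * 53628.0 = 107256.0 Hz

Step 2 — DFT bin spacing:
df = fs / N = 107256.0 / 8192 = 13.0928 Hz

13.0928 Hz


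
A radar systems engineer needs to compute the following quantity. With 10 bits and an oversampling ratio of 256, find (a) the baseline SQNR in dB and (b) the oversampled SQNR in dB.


Step 1 — baseline SQNR at Nyquist:
SQNR_base = 6.02*N + 1.76
          = 6.02*10 + 1.76
          = 61.96 dB

Step 2 — oversampling processing gain:
G = 10*log10(OSR) = 10*log10(256) = 24.08 dB

Step 3 — total:
SQNR_total = 61.96 + 24.08 = 86.04 dB

Base SQNR = 61.96 dB; oversampled SQNR = 86.04 dB


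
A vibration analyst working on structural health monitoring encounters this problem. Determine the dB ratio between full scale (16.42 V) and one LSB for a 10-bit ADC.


Dynamic range from full-scale to LSB:
V_min = V_max / 2^bits = 16.42 / 2^10
DR = 20 * log10(V_max / V_min)
   = 20 * log10(2^10)
   = 20 * 10 * log10(2)
   = 60.21 dB

60.21 dB


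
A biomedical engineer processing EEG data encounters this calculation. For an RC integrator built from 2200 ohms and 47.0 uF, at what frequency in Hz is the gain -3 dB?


Cutoff frequency of a first-order RC filter:
fc = 1 / (2 * pi * R * C)
C = 47.0 uF = 4.7e-05 F
fc = 1 / (2 * pi * 2200 * 4.7e-05)
   = 1 / 0.64968136076237
   = 1.539216 Hz

1.539216 Hz


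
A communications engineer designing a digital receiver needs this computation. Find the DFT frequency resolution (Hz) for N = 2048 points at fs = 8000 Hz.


DFT frequency resolution:
df = fs / N
   = 8000 / 2048
   = 3.9062 Hz

3.9062 Hz


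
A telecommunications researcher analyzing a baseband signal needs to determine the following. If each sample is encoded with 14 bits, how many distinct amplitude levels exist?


Number of quantization levels = 2^N
= 2^14
= 16384

16384


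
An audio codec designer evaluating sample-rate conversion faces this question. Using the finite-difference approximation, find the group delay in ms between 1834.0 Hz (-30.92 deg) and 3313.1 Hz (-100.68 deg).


Group delay from phase difference:
tau = -d(phi)/d(omega)
d(phi) = -69.76 deg = -1.217542 rad
d(omega) = 2*pi*(3313.1 - 1834.0) = 9293.4594 rad/s
tau = -(-1.217542) / 9293.4594
    = 0.131 ms

0.131 ms


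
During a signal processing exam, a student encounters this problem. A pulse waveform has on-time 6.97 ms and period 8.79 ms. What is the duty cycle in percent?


Duty cycle as a percentage:
DC = (t_on / T) * 100
   = (6.97 / 8.79) * 100
   = 0.792947 * 100
   = 79.29 %

79.29 %


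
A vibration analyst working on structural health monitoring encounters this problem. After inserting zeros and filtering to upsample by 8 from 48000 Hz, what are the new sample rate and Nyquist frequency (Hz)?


Step 1 — output sample rate after interpolation by L:
fs_out = L * fs_in = 8 * 48000 = 384000 Hz

Step 2 — Nyquist frequency of the output stream:
f_Nyq = fs_out / 2 = 384000 / 2 = 192000.0 Hz

fs_out = 384000 Hz; f_Nyquist = 192000.0 Hz


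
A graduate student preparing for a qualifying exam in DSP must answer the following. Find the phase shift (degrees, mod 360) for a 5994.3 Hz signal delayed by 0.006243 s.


Phase shift from frequency and time delay:
phi = 360 * f * t_delay
    = 360 * 5994.3 * 0.006243
    = 13472.07 degrees
    mod 360 = 152.07 degrees

152.07 degrees


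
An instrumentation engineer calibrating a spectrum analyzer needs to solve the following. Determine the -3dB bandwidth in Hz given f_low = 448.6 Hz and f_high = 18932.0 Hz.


Bandwidth is the difference of -3dB frequencies:
BW = f_high - f_low
   = 18932.0 - 448.6
   = 18483.4 Hz

18483.4 Hz


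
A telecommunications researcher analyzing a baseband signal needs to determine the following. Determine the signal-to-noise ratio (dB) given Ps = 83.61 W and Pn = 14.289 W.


SNR in decibels:
SNR = 10 * log10(Ps / Pn)
    = 10 * log10(83.61 / 14.289)
    = 10 * log10(5.8514)
    = 10 * 0.7673
    = 7.67 dB

7.67 dB


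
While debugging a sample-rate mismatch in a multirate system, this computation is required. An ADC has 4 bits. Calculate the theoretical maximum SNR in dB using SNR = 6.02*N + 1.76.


Theoretical SNR for a full-scale sinusoid:
SNR = 6.02 * N + 1.76
    = 6.02 * 4 + 1.76
    = 24.08 + 1.76
    = 25.84 dB

25.84 dB


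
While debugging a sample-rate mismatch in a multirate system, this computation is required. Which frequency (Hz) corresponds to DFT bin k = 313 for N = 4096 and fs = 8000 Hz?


Frequency of DFT bin k:
f_k = k * fs / N
    = 313 * 8000 / 4096
    = 2504000 / 4096
    = 611.328 Hz

611.328 Hz


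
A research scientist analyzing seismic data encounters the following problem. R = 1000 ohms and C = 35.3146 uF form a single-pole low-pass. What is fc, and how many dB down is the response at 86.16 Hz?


Step 1 — cutoff frequency:
fc = 1 / (2*pi*R*C)
C = 35.3146 uF = 3.53146e-05 F
fc = 1 / (2*pi*1000*3.53146e-05)
   = 4.50677 Hz

Step 2 — magnitude at f = 86.16 Hz:
|H(f)| = 1 / sqrt(1 + (f/fc)^2)
f/fc = 86.16 / 4.50677 = 19.117905
|H| = 1 / sqrt(1 + 365.494292) = 0.0522356
|H|_dB = 20*log10(0.0522356) = -25.64 dB

fc = 4.50677 Hz; |H(86.16 Hz)| = -25.64 dB


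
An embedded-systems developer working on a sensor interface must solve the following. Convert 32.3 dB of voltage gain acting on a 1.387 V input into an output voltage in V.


Output voltage from dB gain:
V_out = V_in * 10^(gain_dB / 20)
      = 1.387 * 10^(32.3 / 20)
      = 1.387 * 41.209752
      = 57.1579 V

57.1579 V


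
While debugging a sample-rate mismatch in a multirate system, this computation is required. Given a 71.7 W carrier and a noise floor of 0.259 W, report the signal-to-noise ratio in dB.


SNR in decibels:
SNR = 10 * log10(Ps / Pn)
    = 10 * log10(71.7 / 0.259)
    = 10 * log10(276.834)
    = 10 * 2.4422
    = 24.42 dB

24.42 dB


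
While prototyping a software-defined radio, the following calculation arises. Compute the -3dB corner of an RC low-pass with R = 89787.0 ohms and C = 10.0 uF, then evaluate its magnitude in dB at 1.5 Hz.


Step 1 — cutoff frequency:
fc = 1 / (2*pi*R*C)
C = 10.0 uF = 1e-05 F
fc = 1 / (2*pi*89787.0*1e-05)
   = 0.177258 Hz

Step 2 — magnitude at f = 1.5 Hz:
|H(f)| = 1 / sqrt(1 + (f/fc)^2)
f/fc = 1.5 / 0.177258 = 8.462241
|H| = 1 / sqrt(1 + 71.609523) = 0.1173554
|H|_dB = 20*log10(0.1173554) = -18.61 dB

fc = 0.177258 Hz; |H(1.5 Hz)| = -18.61 dB


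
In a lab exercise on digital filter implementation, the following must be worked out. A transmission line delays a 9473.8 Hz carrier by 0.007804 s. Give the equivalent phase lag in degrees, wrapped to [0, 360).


Phase shift from frequency and time delay:
phi = 360 * f * t_delay
    = 360 * 9473.8 * 0.007804
    = 26616.07 degrees
    mod 360 = 336.07 degrees

336.07 degrees


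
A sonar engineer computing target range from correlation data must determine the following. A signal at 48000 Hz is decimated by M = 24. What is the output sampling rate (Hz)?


Decimation reduces the sample rate:
fs_out = fs_in / M
       = 48000 / 24
       = 2000.0 Hz

2000.0 Hz


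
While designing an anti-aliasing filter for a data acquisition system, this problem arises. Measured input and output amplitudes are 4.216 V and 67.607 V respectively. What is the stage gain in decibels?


Voltage gain in dB:
G = 20 * log10(Vout / Vin)
  = 20 * log10(67.607 / 4.216)
  = 20 * log10(16.035816)
  = 20 * 1.205091
  = 24.1 dB

24.1 dB


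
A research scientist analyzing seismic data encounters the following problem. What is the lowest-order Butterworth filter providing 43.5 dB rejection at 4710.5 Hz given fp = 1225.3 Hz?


Butterworth filter order formula:
n = log10(10^(A/10) - 1) / (2 * log10(f_stop/f_pass))
10^(43.5/10) - 1 = 22386.2114
f_stop/f_pass = 4710.5 / 1225.3 = 3.8444
n = 3.719 -> ceil = 4

4


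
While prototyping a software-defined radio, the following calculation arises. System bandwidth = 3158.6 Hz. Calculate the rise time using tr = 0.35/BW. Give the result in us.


Rise time from bandwidth relationship:
tr = 0.35 / BW
   = 0.35 / 3158.6
   = 0.0001108085861 s
   = 110.8086 us

110.8086 us


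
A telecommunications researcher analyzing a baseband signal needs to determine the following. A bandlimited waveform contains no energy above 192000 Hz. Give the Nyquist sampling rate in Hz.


The Nyquist rate is twice the maximum frequency component.
fs_min = 2 * fmax
      = 2 * 192000
      = 384000 Hz

384000


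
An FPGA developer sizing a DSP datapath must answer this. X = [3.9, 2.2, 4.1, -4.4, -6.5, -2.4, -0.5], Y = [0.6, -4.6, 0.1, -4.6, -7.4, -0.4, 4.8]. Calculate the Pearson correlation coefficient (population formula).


Pearson correlation coefficient (population):
r = cov(X,Y) / (std(X) * std(Y))
Mean X = -0.5143, Mean Y = -1.6429
Cov(X,Y) = 7.659388
Std(X) = 3.828998, Std(Y) = 3.812707
r = 0.5247

0.5247


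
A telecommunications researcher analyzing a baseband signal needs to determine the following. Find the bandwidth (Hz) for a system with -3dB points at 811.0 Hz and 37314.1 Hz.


Bandwidth is the difference of -3dB frequencies:
BW = f_high - f_low
   = 37314.1 - 811.0
   = 36503.1 Hz

36503.1 Hz


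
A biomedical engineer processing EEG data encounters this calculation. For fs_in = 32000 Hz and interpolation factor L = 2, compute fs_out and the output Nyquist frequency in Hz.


Step 1 — output sample rate after interpolation by L:
fs_out = L * fs_in = 2 * 32000 = 64000 Hz

Step 2 — Nyquist frequency of the output stream:
f_Nyq = fs_out / 2 = 64000 / 2 = 32000.0 Hz

fs_out = 64000 Hz; f_Nyquist = 32000.0 Hz


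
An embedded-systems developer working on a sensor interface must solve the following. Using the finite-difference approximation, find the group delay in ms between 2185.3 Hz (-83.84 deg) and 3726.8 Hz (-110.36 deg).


Group delay from phase difference:
tau = -d(phi)/d(omega)
d(phi) = -26.52 deg = -0.462861 rad
d(omega) = 2*pi*(3726.8 - 2185.3) = 9685.5302 rad/s
tau = -(-0.462861) / 9685.5302
    = 0.0478 ms

0.0478 ms


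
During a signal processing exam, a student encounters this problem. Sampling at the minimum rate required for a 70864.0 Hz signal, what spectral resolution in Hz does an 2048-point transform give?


Step 1 — Nyquist sampling rate:
fs = 2 * fmax = 2 * 70864.0 = 141728.0 Hz

Step 2 — DFT bin spacing:
df = fs / N = 141728.0 / 2048 = 69.2031 Hz

69.2031 Hz


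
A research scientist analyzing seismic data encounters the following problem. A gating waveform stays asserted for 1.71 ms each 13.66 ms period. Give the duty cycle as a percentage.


Duty cycle as a percentage:
DC = (t_on / T) * 100
   = (1.71 / 13.66) * 100
   = 0.125183 * 100
   = 12.52 %

12.52 %


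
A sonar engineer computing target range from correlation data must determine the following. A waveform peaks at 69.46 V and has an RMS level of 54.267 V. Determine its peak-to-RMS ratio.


Crest factor is the ratio of peak to RMS:
CF = V_peak / V_rms
   = 69.46 / 54.267
   = 1.28

1.28


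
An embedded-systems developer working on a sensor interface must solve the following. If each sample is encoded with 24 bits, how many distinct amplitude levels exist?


Number of quantization levels = 2^N
= 2^24
= 16777216

16777216


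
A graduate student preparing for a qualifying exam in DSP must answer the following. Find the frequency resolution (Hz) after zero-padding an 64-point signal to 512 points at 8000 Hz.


Frequency resolution after zero-padding:
N_padded = 64 * 8 = 512
df = fs / N_padded
   = 8000 / 512
   = 15.625 Hz

15.625 Hz


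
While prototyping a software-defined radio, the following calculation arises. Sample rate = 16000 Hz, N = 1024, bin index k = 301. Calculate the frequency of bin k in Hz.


Frequency of DFT bin k:
f_k = k * fs / N
    = 301 * 16000 / 1024
    = 4816000 / 1024
    = 4703.125 Hz

4703.125 Hz


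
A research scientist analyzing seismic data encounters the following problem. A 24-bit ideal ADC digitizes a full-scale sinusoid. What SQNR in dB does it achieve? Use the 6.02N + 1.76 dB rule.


Theoretical SNR for a full-scale sinusoid:
SNR = 6.02 * N + 1.76
    = 6.02 * 24 + 1.76
    = 144.48 + 1.76
    = 146.24 dB

146.24 dB


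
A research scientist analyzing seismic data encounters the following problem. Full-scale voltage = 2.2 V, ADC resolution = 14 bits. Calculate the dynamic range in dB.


Dynamic range from full-scale to LSB:
V_min = V_max / 2^bits = 2.2 / 2^14
DR = 20 * log10(V_max / V_min)
   = 20 * log10(2^14)
   = 20 * 14 * log10(2)
   = 84.29 dB

84.29 dB


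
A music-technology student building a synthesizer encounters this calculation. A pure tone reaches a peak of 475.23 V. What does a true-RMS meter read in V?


RMS voltage for a sinusoidal waveform:
V_rms = V_peak / sqrt(2)
      = 475.23 / 1.414214
      = 336.038 V

336.038 V


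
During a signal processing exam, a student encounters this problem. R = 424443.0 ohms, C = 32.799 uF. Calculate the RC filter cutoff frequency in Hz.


Cutoff frequency of a first-order RC filter:
fc = 1 / (2 * pi * R * C)
C = 32.799 uF = 3.2799e-05 F
fc = 1 / (2 * pi * 424443.0 * 3.2799e-05)
   = 1 / 87.470145045774
   = 0.011432 Hz

0.011432 Hz


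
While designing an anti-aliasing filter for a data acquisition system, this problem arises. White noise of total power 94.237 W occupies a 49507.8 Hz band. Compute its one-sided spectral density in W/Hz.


Power spectral density:
PSD = P / BW
    = 94.237 / 49507.8
    = 0.00190348 W/Hz

0.00190348 W/Hz


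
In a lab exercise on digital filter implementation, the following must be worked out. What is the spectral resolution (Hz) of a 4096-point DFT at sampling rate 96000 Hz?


DFT frequency resolution:
df = fs / N
   = 96000 / 4096
   = 23.4375 Hz

23.4375 Hz


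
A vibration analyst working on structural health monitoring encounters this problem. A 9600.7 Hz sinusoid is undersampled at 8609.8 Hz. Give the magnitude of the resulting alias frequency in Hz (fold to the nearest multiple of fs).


Compute the nearest integer multiple of fs to the signal:
n = round(9600.7 / 8609.8) = 1
f_alias = |9600.7 - 1 * 8609.8|
        = |9600.7 - 8609.8|
        = 990.9 Hz

990.9


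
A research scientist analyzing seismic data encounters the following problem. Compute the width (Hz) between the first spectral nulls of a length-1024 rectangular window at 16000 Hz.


Main lobe width for a rectangular window:
Width = 2 * fs / N
      = 2 * 16000 / 1024
      = 32000 / 1024
      = 31.25 Hz

31.25 Hz


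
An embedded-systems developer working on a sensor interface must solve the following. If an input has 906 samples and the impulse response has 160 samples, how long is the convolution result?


Linear convolution output length:
L = N + M - 1
  = 906 + 160 - 1
  = 1065 samples

1065


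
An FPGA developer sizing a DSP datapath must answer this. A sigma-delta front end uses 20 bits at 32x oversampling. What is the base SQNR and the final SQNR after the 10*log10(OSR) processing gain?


Step 1 — baseline SQNR at Nyquist:
SQNR_base = 6.02*N + 1.76
          = 6.02*20 + 1.76
          = 122.16 dB

Step 2 — oversampling processing gain:
G = 10*log10(OSR) = 10*log10(32) = 15.05 dB

Step 3 — total:
SQNR_total = 122.16 + 15.05 = 137.21 dB

Base SQNR = 122.16 dB; oversampled SQNR = 137.21 dB


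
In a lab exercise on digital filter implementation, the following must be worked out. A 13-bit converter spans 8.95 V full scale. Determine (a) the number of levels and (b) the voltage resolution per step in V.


Step 1 — number of quantization levels:
L = 2^N = 2^13 = 8192

Step 2 — LSB step size:
delta = Vfs / L
      = 8.95 / 8192
      = 0.00109253 V

Levels = 8192; step size = 0.00109253 V


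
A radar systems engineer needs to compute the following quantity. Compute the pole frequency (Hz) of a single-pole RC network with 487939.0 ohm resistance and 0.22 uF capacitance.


Cutoff frequency of a first-order RC filter:
fc = 1 / (2 * pi * R * C)
C = 0.22 uF = 2.2e-07 F
fc = 1 / (2 * pi * 487939.0 * 2.2e-07)
   = 1 / 0.67447845423198
   = 1.482627 Hz

1.482627 Hz


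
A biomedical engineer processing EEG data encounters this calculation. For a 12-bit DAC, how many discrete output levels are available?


Number of quantization levels = 2^N
= 2^12
= 4096

4096


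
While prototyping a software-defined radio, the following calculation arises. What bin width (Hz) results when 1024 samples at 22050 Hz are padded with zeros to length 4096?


Frequency resolution after zero-padding:
N_padded = 1024 * 4 = 4096
df = fs / N_padded
   = 22050 / 4096
   = 5.3833 Hz

5.3833 Hz


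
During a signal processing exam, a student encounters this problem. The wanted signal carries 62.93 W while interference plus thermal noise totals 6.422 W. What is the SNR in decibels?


SNR in decibels:
SNR = 10 * log10(Ps / Pn)
    = 10 * log10(62.93 / 6.422)
    = 10 * log10(9.7991)
    = 10 * 0.9912
    = 9.91 dB

9.91 dB


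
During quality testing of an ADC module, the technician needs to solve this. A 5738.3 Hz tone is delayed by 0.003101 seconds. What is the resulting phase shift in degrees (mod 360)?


Phase shift from frequency and time delay:
phi = 360 * f * t_delay
    = 360 * 5738.3 * 0.003101
    = 6406.01 degrees
    mod 360 = 286.01 degrees

286.01 degrees


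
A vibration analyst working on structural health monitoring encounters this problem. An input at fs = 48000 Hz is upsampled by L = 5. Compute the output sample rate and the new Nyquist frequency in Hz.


Step 1 — output sample rate after interpolation by L:
fs_out = L * fs_in = 5 * 48000 = 240000 Hz

Step 2 — Nyquist frequency of the output stream:
f_Nyq = fs_out / 2 = 240000 / 2 = 120000.0 Hz

fs_out = 240000 Hz; f_Nyquist = 120000.0 Hz


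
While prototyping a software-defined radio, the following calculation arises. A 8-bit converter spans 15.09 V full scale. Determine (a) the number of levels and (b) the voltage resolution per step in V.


Step 1 — number of quantization levels:
L = 2^N = 2^8 = 256

Step 2 — LSB step size:
delta = Vfs / L
      = 15.09 / 256
      = 0.05894531 V

Levels = 256; step size = 0.05894531 V
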